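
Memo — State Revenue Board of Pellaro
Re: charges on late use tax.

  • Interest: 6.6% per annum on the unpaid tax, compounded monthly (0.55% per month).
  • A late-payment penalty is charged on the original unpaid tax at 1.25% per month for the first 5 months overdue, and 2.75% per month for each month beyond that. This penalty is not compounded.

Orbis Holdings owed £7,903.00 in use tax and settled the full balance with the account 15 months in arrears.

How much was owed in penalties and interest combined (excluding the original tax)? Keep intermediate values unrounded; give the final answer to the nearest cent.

£3,344.97

Penalty, months 1–5: 5 × 1.25% × £7,903.00 = £493.94…
Penalty, months 6–15: 10 × 2.75% × £7,903.00 = £2,173.33…
Interest: £7,903.00 × ((1 + 0.0055)^15 − 1) = £7,903.00 × 0.0857532… = £677.7077…
Penalties + interest = £2,667.2625 + £677.7077… = £3,344.97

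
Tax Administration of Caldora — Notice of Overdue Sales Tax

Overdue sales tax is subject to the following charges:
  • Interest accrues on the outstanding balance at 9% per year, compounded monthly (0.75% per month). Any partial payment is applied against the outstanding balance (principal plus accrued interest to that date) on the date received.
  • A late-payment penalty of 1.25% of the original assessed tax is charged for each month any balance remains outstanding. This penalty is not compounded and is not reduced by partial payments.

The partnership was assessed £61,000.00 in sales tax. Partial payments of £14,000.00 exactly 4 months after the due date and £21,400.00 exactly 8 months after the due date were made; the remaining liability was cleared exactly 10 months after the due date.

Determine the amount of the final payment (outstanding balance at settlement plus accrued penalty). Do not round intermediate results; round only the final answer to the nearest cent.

Balance at month 4: £61,000.0000 × (1 + 0.0075)^4 = £62,850.6906…
After £14,000.00 payment: £62,850.6906… − £14,000.00 = £48,850.6906…
Balance at month 8: £48,850.6906… × (1 + 0.0075)^4 = £50,332.7810…
After £21,400.00 payment: £50,332.7810… − £21,400.00 = £28,932.7810…
Balance at month 10: £28,932.7810… × (1 + 0.0075)^2 = £29,368.4002…
Penalty: 10 × 1.25% × £61,000.00 = £7,625.00
Final settlement = outstanding balance + penalty = £29,368.4002… + £7,625.00 = £36,993.40

£36,993.40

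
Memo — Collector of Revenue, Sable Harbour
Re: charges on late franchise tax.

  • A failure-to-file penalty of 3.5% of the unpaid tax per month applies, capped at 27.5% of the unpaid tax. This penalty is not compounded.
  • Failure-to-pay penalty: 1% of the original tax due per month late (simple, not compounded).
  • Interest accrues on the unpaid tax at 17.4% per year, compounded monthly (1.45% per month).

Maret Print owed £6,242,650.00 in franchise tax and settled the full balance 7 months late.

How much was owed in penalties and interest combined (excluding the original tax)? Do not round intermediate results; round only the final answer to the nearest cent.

Failure-to-file: 7 × 3.5% × £6,242,650.00 = £1,529,449.25 (under the 27.5% cap)
Failure-to-pay penalty = 1% × £6,242,650.00 × 7 mo = £436,985.50
Interest: £6,242,650.00 × ((1 + 0.0145)^7 − 1) = £6,242,650.00 × 0.1060235… = £661,867.6808…
Penalties + interest = £1,966,434.7500 + £661,867.6808… = £2,628,302.43

£2,628,302.43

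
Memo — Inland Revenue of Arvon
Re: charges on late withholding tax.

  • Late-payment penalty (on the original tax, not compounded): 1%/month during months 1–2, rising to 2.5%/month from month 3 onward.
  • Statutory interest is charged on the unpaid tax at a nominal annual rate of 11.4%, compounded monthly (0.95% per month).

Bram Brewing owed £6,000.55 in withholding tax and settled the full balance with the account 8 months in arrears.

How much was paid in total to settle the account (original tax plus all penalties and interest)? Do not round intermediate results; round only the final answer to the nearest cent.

£7,492.14

Penalty, months 1–2: 2 × 1% × £6,000.55 = £120.01…
Penalty, months 3–8: 6 × 2.5% × £6,000.55 = £900.08…
Interest: £6,000.55 × ((1 + 0.0095)^8 − 1) = £6,000.55 × 0.0785756… = £471.4967…
Total = £6,000.55 + £1,020.0935 + £471.4967… = £7,492.14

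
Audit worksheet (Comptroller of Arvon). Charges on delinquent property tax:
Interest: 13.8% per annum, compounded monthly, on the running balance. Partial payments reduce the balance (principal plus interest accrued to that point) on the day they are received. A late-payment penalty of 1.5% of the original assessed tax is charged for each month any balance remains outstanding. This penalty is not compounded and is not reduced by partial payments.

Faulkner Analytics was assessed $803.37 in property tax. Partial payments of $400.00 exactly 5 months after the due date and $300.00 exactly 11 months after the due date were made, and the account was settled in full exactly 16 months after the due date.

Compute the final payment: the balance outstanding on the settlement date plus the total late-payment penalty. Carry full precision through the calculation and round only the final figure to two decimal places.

Monthly rate = 13.8% ÷ 12 = 1.15%
Balance at month 5: $803.3700 × (1 + 0.0115)^5 = $850.6385…
After $400.00 payment: $850.6385… − $400.00 = $450.6385…
Balance at month 11: $450.6385… × (1 + 0.0115)^6 = $482.6404…
After $300.00 payment: $482.6404… − $300.00 = $182.6404…
Balance at month 16: $182.6404… × (1 + 0.0115)^5 = $193.3865…
Penalty: 16 × 1.5% × $803.37 = $192.81…
Final settlement = outstanding balance + penalty = $193.3865… + $192.81… = $386.20

$386.20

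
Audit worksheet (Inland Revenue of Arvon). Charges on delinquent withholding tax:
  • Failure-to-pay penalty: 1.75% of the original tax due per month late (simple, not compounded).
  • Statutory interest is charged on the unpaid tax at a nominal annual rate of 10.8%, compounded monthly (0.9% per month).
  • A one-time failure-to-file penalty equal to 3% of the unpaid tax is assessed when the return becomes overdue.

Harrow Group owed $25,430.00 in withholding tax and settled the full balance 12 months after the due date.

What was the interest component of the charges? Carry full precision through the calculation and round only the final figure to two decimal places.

$2,886.55

Interest: $25,430.00 × ((1 + 0.009)^12 − 1) = $25,430.00 × 0.1135097… = $2,886.5510…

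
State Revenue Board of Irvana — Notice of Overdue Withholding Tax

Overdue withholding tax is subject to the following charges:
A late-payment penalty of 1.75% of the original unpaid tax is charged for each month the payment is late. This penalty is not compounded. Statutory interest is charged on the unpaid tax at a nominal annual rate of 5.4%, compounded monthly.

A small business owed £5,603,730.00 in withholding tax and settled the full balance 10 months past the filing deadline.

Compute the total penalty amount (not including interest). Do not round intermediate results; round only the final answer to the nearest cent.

£980,652.75

Late-payment penalty: 10 × 1.75% × £5,603,730.00 = £980,652.75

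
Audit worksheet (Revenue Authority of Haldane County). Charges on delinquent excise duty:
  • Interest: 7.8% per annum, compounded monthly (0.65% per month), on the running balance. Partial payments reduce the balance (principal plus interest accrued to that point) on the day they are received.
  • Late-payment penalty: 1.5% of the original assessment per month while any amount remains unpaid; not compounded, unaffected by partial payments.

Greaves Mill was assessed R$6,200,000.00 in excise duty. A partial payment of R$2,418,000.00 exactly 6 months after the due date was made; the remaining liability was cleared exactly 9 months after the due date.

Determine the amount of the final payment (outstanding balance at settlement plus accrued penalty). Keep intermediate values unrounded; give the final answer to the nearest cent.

Balance at month 6: R$6,200,000.0000 × (1 + 0.0065)^6 = R$6,445,763.4699…
After R$2,418,000.00 payment: R$6,445,763.4699… − R$2,418,000.00 = R$4,027,763.4699…
Balance at month 9: R$4,027,763.4699… × (1 + 0.0065)^3 = R$4,106,816.4828…
Penalty: 9 × 1.5% × R$6,200,000.00 = R$837,000.00
Final settlement = outstanding balance + penalty = R$4,106,816.4828… + R$837,000.00 = R$4,943,816.48

R$4,943,816.48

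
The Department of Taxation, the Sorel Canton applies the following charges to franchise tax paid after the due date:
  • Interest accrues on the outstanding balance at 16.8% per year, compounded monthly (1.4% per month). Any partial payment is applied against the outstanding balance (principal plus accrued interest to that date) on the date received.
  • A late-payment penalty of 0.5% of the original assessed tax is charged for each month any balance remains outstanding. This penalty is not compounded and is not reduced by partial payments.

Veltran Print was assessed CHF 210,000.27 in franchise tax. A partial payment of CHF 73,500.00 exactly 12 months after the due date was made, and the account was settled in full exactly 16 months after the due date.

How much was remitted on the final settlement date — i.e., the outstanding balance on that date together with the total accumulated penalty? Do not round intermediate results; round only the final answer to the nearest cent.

Balance at month 12: CHF 210,000.2700 × (1 + 0.014)^12 = CHF 248,127.7361…
After CHF 73,500.00 payment: CHF 248,127.7361… − CHF 73,500.00 = CHF 174,627.7361…
Balance at month 16: CHF 174,627.7361… × (1 + 0.014)^4 = CHF 184,614.1750…
Penalty: 16 × 0.5% × CHF 210,000.27 = CHF 16,800.02…
Final settlement = outstanding balance + penalty = CHF 184,614.1750… + CHF 16,800.02… = CHF 201,414.20

CHF 201,414.20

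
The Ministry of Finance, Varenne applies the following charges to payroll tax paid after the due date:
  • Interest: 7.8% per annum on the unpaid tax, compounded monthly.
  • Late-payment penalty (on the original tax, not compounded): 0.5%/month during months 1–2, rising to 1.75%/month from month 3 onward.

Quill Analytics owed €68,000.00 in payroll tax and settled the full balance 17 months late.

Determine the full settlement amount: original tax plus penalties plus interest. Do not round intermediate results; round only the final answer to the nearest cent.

€94,447.72

Penalty, months 1–2: 2 × 0.5% × €68,000.00 = €680.00
Penalty, months 3–17: 15 × 1.75% × €68,000.00 = €17,850.00
Interest (7.8%/yr ÷ 12 = 0.65%/month): €68,000.00 × ((1 + 0.0065)^17 − 1) = €7,917.7205…
Total = €68,000.00 + €18,530.0000 + €7,917.7205… = €94,447.72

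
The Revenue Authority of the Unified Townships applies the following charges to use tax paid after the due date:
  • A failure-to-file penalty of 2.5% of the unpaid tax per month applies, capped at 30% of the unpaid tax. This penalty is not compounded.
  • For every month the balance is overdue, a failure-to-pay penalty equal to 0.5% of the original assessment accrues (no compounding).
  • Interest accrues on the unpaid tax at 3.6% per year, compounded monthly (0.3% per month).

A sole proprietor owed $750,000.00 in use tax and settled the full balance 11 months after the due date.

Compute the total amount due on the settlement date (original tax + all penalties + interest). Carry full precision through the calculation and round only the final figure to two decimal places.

$1,022,624.61

Failure-to-file: 11 × 2.5% × $750,000.00 = $206,250.00 (under the 30% cap)
Failure-to-pay penalty: 11 × 0.5% × $750,000.00 = $41,250.00
Interest: $750,000.00 × ((1 + 0.003)^11 − 1) = $750,000.00 × 0.0334995… = $25,124.6114…
Total = $750,000.00 + $247,500.0000 + $25,124.6114… = $1,022,624.61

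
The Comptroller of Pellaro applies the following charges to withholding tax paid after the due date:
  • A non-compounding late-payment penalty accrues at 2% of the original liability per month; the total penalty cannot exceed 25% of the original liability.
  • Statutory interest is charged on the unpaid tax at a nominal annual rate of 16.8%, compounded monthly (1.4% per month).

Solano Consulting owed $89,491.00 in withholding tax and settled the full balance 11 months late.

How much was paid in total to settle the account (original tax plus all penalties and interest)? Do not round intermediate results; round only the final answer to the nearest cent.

$123,967.02

Penalty: 11 × 2% × $89,491.00 = $19,688.02 (below the 25% cap of $22,372.75)
Interest: $89,491.00 × ((1 + 0.014)^11 − 1) = $89,491.00 × 0.1652457… = $14,788.0020…
Total = $89,491.00 + $19,688.0200 + $14,788.0020… = $123,967.02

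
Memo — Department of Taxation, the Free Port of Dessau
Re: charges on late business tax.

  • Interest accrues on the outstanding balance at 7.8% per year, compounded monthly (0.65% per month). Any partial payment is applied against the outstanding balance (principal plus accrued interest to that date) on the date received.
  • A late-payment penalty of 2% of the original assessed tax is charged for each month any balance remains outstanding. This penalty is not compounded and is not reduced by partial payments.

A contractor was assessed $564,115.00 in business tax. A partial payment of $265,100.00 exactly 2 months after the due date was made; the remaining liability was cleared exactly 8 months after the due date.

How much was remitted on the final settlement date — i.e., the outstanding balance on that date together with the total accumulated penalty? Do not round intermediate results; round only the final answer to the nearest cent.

Balance at month 2: $564,115.0000 × (1 + 0.0065)^2 = $571,472.3289…
After $265,100.00 payment: $571,472.3289… − $265,100.00 = $306,372.3289…
Balance at month 8: $306,372.3289… × (1 + 0.0065)^6 = $318,516.7041…
Penalty: 8 × 2% × $564,115.00 = $90,258.40
Final settlement = outstanding balance + penalty = $318,516.7041… + $90,258.40 = $408,775.10

$408,775.10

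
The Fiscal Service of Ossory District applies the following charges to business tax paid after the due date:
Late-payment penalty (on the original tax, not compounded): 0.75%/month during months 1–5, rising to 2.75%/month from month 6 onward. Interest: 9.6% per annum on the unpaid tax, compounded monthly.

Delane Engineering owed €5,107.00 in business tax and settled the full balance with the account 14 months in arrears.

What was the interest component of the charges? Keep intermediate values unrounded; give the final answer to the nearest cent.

Interest (9.6%/yr ÷ 12 = 0.8%/month): €5,107.00 × ((1 + 0.008)^14 − 1) = €602.7002…

€602.70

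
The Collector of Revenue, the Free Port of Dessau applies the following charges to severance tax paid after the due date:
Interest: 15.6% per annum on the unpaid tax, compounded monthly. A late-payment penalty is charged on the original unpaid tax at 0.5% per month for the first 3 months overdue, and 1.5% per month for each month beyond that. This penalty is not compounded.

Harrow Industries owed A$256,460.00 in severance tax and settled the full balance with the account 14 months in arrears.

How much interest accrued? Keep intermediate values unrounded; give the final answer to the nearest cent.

A$50,832.44

Interest (15.6%/yr ÷ 12 = 1.3%/month): A$256,460.00 × ((1 + 0.013)^14 − 1) = A$50,832.4379…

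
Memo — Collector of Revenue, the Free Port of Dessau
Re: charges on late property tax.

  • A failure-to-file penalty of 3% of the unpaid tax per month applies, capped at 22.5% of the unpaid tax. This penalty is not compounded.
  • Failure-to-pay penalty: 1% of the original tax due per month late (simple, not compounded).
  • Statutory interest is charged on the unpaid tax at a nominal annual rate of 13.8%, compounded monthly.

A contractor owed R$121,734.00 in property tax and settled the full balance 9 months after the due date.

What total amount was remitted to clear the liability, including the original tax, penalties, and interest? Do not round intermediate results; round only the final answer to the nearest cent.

Failure-to-file: 9 × 3% × R$121,734.00 = R$32,868.18, capped at 22.5% × R$121,734.00 = R$27,390.15
Failure-to-pay penalty = 1% × R$121,734.00 × 9 mo = R$10,956.06
Interest (13.8%/yr ÷ 12 = 1.15%/month): R$121,734.00 × ((1 + 0.0115)^9 − 1) = R$13,194.8679…
Total = R$121,734.00 + R$38,346.2100 + R$13,194.8679… = R$173,275.08

R$173,275.08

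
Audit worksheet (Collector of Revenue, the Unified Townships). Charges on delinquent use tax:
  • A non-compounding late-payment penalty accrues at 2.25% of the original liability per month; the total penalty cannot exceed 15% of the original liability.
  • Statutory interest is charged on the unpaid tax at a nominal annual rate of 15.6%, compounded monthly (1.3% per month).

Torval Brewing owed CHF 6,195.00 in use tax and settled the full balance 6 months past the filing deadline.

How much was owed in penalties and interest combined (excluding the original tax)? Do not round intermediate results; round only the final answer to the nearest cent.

CHF 1,335.51

Penalty: 6 × 2.25% × CHF 6,195.00 = CHF 836.33… (below the 15% cap of CHF 929.25)
Interest: CHF 6,195.00 × ((1 + 0.013)^6 − 1) = CHF 6,195.00 × 0.0805794… = CHF 499.1892…
Penalties + interest = CHF 836.3250 + CHF 499.1892… = CHF 1,335.51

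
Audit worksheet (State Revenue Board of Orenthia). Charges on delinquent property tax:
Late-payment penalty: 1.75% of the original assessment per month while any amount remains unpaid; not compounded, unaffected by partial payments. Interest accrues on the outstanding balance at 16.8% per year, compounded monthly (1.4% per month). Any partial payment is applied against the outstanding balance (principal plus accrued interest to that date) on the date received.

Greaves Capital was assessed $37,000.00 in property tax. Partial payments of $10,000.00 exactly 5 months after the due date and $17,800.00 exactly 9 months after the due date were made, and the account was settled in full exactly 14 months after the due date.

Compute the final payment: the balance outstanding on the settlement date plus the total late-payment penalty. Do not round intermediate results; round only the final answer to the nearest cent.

$23,601.06

Balance at month 5: $37,000.0000 × (1 + 0.014)^5 = $39,663.5424…
After $10,000.00 payment: $39,663.5424… − $10,000.00 = $29,663.5424…
Balance at month 9: $29,663.5424… × (1 + 0.014)^4 = $31,359.9118…
After $17,800.00 payment: $31,359.9118… − $17,800.00 = $13,559.9118…
Balance at month 14: $13,559.9118… × (1 + 0.014)^5 = $14,536.0578…
Penalty: 14 × 1.75% × $37,000.00 = $9,065.00
Final settlement = outstanding balance + penalty = $14,536.0578… + $9,065.00 = $23,601.06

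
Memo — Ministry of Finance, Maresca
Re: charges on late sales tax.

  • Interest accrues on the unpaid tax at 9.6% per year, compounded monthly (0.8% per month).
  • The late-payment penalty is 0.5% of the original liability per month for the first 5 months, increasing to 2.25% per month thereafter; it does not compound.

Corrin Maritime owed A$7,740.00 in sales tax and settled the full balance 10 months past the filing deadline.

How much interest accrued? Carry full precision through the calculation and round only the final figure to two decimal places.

Interest: A$7,740.00 × ((1 + 0.008)^10 − 1) = A$7,740.00 × 0.0829423… = A$641.9735…

A$641.97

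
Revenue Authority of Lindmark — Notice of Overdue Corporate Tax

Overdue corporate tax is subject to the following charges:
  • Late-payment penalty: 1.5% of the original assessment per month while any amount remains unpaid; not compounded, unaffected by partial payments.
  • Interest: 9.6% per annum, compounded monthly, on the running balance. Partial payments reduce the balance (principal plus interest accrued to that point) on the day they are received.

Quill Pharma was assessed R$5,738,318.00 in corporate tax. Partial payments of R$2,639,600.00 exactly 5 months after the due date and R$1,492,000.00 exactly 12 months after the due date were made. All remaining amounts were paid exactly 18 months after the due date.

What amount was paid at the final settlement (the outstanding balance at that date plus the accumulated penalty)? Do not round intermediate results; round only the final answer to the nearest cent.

R$3,679,888.91

Monthly rate = 9.6% ÷ 12 = 0.8%
Balance at month 5: R$5,738,318.0000 × (1 + 0.008)^5 = R$5,971,552.7414…
After R$2,639,600.00 payment: R$5,971,552.7414… − R$2,639,600.00 = R$3,331,952.7414…
Balance at month 12: R$3,331,952.7414… × (1 + 0.008)^7 = R$3,523,080.4280…
After R$1,492,000.00 payment: R$3,523,080.4280… − R$1,492,000.00 = R$2,031,080.4280…
Balance at month 18: R$2,031,080.4280… × (1 + 0.008)^6 = R$2,130,543.0492…
Penalty: 18 × 1.5% × R$5,738,318.00 = R$1,549,345.86
Final settlement = outstanding balance + penalty = R$2,130,543.0492… + R$1,549,345.86 = R$3,679,888.91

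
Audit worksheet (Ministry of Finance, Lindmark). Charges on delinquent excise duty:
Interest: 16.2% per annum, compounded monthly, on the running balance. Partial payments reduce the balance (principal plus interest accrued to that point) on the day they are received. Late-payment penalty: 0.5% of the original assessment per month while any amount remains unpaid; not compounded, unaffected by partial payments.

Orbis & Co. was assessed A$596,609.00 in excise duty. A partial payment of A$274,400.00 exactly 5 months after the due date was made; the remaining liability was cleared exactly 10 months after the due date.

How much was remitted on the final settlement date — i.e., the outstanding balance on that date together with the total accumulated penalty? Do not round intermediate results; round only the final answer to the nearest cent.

A$418,626.09

Monthly rate = 16.2% ÷ 12 = 1.35%
Balance at month 5: A$596,609.0000 × (1 + 0.0135)^5 = A$637,982.2056…
After A$274,400.00 payment: A$637,982.2056… − A$274,400.00 = A$363,582.2056…
Balance at month 10: A$363,582.2056… × (1 + 0.0135)^5 = A$388,795.6390…
Penalty: 10 × 0.5% × A$596,609.00 = A$29,830.45
Final settlement = outstanding balance + penalty = A$388,795.6390… + A$29,830.45 = A$418,626.09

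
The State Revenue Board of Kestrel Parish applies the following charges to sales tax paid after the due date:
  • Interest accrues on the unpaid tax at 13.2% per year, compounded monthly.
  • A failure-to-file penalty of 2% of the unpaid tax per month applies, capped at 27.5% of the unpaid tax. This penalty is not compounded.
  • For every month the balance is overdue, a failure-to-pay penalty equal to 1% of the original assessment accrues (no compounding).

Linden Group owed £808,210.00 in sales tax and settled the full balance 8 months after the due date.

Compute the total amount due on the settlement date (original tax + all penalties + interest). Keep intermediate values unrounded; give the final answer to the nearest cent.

Failure-to-file: 8 × 2% × £808,210.00 = £129,313.60 (under the 27.5% cap)
Failure-to-pay penalty: 8 × 1% × £808,210.00 = £64,656.80
Interest (13.2%/yr ÷ 12 = 1.1%/month): £808,210.00 × ((1 + 0.011)^8 − 1) = £73,921.7719…
Total = £808,210.00 + £193,970.4000 + £73,921.7719… = £1,076,102.17

£1,076,102.17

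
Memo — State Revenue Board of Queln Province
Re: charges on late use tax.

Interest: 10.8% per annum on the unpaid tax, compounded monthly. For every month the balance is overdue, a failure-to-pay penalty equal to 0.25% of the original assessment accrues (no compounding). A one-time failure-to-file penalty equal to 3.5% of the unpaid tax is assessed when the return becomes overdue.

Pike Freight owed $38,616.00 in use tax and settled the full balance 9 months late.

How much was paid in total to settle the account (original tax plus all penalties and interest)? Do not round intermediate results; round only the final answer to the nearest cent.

Failure-to-file penalty: 3.5% × $38,616.00 = $1,351.56
Failure-to-pay penalty = 0.25% × $38,616.00 × 9 mo = $868.86
Interest (10.8%/yr ÷ 12 = 0.9%/month): $38,616.00 × ((1 + 0.009)^9 − 1) = $3,242.8972…
Total = $38,616.00 + $2,220.4200 + $3,242.8972… = $44,079.32

$44,079.32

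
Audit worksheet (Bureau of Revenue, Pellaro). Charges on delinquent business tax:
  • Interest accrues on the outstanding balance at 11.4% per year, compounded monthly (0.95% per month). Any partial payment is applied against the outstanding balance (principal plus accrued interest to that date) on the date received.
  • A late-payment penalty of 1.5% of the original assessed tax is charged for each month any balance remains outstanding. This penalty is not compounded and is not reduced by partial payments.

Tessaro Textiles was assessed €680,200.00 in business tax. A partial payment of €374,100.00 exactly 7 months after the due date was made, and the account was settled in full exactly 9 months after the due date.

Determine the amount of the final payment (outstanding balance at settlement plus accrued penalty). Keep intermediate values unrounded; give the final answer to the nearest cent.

Balance at month 7: €680,200.0000 × (1 + 0.0095)^7 = €726,743.0556…
After €374,100.00 payment: €726,743.0556… − €374,100.00 = €352,643.0556…
Balance at month 9: €352,643.0556… × (1 + 0.0095)^2 = €359,375.0997…
Penalty: 9 × 1.5% × €680,200.00 = €91,827.00
Final settlement = outstanding balance + penalty = €359,375.0997… + €91,827.00 = €451,202.10

€451,202.10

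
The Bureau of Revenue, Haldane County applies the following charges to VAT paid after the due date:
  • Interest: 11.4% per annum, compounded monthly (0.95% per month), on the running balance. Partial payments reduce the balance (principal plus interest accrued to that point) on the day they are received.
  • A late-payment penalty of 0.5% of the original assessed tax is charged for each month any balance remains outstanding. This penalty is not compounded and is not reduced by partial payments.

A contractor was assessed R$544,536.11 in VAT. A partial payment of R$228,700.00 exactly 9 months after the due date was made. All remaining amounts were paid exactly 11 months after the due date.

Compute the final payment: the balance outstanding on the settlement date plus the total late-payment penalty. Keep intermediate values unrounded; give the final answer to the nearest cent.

R$401,105.14

Balance at month 9: R$544,536.1100 × (1 + 0.0095)^9 = R$592,902.9266…
After R$228,700.00 payment: R$592,902.9266… − R$228,700.00 = R$364,202.9266…
Balance at month 11: R$364,202.9266… × (1 + 0.0095)^2 = R$371,155.6516…
Penalty: 11 × 0.5% × R$544,536.11 = R$29,949.49…
Final settlement = outstanding balance + penalty = R$371,155.6516… + R$29,949.49… = R$401,105.14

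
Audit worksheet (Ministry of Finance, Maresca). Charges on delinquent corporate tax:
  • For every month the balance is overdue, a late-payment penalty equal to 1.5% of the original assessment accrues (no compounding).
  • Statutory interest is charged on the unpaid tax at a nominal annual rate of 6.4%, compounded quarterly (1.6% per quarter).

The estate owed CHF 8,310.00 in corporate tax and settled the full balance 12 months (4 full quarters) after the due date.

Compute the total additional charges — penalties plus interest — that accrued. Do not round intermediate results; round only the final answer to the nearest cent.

CHF 2,040.54

Late-payment penalty: 12 × 1.5% × CHF 8,310.00 = CHF 1,495.80
Interest: CHF 8,310.00 × ((1 + 0.016)^4 − 1) = CHF 8,310.00 × 0.0655524… = CHF 544.7409…
Penalties + interest = CHF 1,495.8000 + CHF 544.7409… = CHF 2,040.54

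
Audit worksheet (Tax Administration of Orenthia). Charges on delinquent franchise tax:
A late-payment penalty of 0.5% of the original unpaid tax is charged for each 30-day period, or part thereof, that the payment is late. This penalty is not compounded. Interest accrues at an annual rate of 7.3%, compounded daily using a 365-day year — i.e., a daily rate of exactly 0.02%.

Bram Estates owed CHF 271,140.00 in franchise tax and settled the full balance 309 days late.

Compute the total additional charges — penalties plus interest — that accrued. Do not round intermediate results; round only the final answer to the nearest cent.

Penalty periods: ⌈309/30⌉ = 11; penalty = 11 × 0.5% × CHF 271,140.00 = CHF 14,912.70
Interest: CHF 271,140.00 × ((1 + 0.0002)^309 − 1) = CHF 271,140.00 × 0.06374300… = CHF 17,283.2771…
Penalties + interest = CHF 14,912.7000 + CHF 17,283.2771… = CHF 32,195.98

CHF 32,195.98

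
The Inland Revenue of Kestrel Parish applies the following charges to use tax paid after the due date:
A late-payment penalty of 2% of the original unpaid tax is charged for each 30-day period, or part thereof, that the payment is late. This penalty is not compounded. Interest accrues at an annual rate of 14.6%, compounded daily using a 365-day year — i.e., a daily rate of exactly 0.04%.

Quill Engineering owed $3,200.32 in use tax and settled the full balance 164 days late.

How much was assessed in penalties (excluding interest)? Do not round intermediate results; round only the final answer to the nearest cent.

$384.04

Penalty periods: ⌈164/30⌉ = 6; penalty = 6 × 2% × $3,200.32 = $384.04…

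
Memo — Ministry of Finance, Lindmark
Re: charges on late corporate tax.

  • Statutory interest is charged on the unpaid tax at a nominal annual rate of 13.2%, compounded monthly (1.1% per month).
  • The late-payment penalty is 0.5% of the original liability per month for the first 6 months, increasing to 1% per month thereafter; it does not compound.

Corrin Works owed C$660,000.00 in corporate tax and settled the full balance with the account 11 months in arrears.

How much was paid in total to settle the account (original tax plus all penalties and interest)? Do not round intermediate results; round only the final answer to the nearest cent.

C$797,200.48

Penalty, months 1–6: 6 × 0.5% × C$660,000.00 = C$19,800.00
Penalty, months 7–11: 5 × 1% × C$660,000.00 = C$33,000.00
Interest: C$660,000.00 × ((1 + 0.011)^11 − 1) = C$660,000.00 × 0.1278795… = C$84,400.4844…
Total = C$660,000.00 + C$52,800.0000 + C$84,400.4844… = C$797,200.48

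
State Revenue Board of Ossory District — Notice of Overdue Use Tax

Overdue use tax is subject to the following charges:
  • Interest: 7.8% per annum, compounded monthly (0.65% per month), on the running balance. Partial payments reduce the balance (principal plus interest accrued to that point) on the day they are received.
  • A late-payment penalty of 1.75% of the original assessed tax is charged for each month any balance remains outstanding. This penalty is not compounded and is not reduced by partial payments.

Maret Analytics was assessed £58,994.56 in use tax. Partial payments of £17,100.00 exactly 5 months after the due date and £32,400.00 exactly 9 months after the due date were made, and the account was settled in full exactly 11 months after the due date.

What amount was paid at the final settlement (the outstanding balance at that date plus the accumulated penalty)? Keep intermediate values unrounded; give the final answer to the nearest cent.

£24,108.52

Balance at month 5: £58,994.5600 × (1 + 0.0065)^5 = £60,936.9709…
After £17,100.00 payment: £60,936.9709… − £17,100.00 = £43,836.9709…
Balance at month 9: £43,836.9709… × (1 + 0.0065)^4 = £44,987.8931…
After £32,400.00 payment: £44,987.8931… − £32,400.00 = £12,587.8931…
Balance at month 11: £12,587.8931… × (1 + 0.0065)^2 = £12,752.0675…
Penalty: 11 × 1.75% × £58,994.56 = £11,356.45…
Final settlement = outstanding balance + penalty = £12,752.0675… + £11,356.45… = £24,108.52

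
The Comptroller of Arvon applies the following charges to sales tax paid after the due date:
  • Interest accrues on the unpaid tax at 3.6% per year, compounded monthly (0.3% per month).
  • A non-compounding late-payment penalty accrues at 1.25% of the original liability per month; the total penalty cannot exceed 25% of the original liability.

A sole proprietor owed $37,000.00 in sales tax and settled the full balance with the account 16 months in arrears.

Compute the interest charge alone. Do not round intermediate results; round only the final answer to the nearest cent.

Interest: $37,000.00 × ((1 + 0.003)^16 − 1) = $37,000.00 × 0.0490953… = $1,816.5249…

$1,816.52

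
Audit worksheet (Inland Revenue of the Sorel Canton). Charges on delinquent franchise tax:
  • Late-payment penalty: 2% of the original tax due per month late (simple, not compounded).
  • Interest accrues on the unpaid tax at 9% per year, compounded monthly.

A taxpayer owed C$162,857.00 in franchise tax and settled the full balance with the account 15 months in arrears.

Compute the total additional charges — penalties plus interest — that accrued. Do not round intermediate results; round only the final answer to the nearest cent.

C$68,172.36

Late-payment penalty: 15 × 2% × C$162,857.00 = C$48,857.10
Interest (9%/yr ÷ 12 = 0.75%/month): C$162,857.00 × ((1 + 0.0075)^15 − 1) = C$19,315.2627…
Penalties + interest = C$48,857.1000 + C$19,315.2627… = C$68,172.36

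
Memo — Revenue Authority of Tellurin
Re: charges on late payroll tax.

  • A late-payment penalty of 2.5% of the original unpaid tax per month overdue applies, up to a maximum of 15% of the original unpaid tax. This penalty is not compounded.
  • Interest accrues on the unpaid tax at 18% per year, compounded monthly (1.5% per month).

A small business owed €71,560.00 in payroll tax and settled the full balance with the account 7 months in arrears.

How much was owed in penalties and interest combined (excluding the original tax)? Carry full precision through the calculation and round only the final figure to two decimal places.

€18,594.50

Penalty (uncapped): 7 × 2.5% × €71,560.00 = €12,523.00; cap = 15% × €71,560.00 = €10,734.00 → penalty = €10,734.00
Interest: €71,560.00 × ((1 + 0.015)^7 − 1) = €71,560.00 × 0.1098449… = €7,860.5020…
Penalties + interest = €10,734.0000 + €7,860.5020… = €18,594.50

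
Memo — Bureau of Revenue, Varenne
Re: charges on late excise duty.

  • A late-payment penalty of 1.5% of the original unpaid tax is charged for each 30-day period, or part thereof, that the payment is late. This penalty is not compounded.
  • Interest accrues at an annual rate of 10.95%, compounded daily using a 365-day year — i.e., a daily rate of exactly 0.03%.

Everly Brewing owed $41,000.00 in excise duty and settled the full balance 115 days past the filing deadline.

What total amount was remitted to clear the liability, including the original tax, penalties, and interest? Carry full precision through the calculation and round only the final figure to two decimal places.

$44,898.96

Penalty periods: ⌈115/30⌉ = 4; penalty = 4 × 1.5% × $41,000.00 = $2,460.00
Interest: $41,000.00 × ((1 + 0.0003)^115 − 1) = $41,000.00 × 0.03509667… = $1,438.9636…
Total = $41,000.00 + $2,460.0000 + $1,438.9636… = $44,898.96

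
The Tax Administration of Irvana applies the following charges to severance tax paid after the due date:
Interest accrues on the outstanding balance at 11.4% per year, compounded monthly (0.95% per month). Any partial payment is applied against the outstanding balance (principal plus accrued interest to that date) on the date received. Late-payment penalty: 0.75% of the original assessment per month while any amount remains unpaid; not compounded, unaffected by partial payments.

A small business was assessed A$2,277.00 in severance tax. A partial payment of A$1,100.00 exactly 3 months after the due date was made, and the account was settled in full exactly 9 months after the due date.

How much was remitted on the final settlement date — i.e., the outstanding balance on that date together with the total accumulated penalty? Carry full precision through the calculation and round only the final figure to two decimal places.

A$1,468.74

Balance at month 3: A$2,277.0000 × (1 + 0.0095)^3 = A$2,342.5129…
After A$1,100.00 payment: A$2,342.5129… − A$1,100.00 = A$1,242.5129…
Balance at month 9: A$1,242.5129… × (1 + 0.0095)^6 = A$1,315.0397…
Penalty: 9 × 0.75% × A$2,277.00 = A$153.70…
Final settlement = outstanding balance + penalty = A$1,315.0397… + A$153.70… = A$1,468.74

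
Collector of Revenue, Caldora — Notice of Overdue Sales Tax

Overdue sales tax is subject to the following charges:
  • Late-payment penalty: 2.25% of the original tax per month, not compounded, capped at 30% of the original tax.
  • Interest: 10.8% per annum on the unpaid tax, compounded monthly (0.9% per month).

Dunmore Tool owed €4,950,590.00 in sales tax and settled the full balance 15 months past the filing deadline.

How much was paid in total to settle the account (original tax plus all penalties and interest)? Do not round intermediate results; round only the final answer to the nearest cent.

Penalty (uncapped): 15 × 2.25% × €4,950,590.00 = €1,670,824.13…; cap = 30% × €4,950,590.00 = €1,485,177.00 → penalty = €1,485,177.00
Interest: €4,950,590.00 × ((1 + 0.009)^15 − 1) = €4,950,590.00 × 0.1438458… = €712,121.7314…
Total = €4,950,590.00 + €1,485,177.0000 + €712,121.7314… = €7,147,888.73

€7,147,888.73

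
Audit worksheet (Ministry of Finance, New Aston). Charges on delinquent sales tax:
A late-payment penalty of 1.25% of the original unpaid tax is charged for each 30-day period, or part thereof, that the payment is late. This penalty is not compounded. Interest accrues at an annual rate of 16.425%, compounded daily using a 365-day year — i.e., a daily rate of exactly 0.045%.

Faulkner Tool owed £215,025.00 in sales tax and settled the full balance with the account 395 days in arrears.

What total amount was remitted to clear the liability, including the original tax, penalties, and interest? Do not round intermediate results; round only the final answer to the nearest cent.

£294,472.20

Penalty periods: ⌈395/30⌉ = 14; penalty = 14 × 1.25% × £215,025.00 = £37,629.38…
Interest: £215,025.00 × ((1 + 0.00045)^395 − 1) = £215,025.00 × 0.19447889… = £41,817.8242…
Total = £215,025.00 + £37,629.3750 + £41,817.8242… = £294,472.20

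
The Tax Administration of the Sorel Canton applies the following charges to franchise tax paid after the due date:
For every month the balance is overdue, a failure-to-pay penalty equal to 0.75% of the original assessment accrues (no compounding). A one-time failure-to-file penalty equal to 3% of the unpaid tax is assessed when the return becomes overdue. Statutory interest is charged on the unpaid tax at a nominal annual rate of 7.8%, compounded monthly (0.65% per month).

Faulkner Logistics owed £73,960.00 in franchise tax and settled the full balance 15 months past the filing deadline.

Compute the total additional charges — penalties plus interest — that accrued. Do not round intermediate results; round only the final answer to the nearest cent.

£18,087.93

Failure-to-file penalty: 3% × £73,960.00 = £2,218.80
Failure-to-pay penalty = 0.75% × £73,960.00 × 15 mo = £8,320.50
Interest: £73,960.00 × ((1 + 0.0065)^15 − 1) = £73,960.00 × 0.1020637… = £7,548.6295…
Penalties + interest = £10,539.3000 + £7,548.6295… = £18,087.93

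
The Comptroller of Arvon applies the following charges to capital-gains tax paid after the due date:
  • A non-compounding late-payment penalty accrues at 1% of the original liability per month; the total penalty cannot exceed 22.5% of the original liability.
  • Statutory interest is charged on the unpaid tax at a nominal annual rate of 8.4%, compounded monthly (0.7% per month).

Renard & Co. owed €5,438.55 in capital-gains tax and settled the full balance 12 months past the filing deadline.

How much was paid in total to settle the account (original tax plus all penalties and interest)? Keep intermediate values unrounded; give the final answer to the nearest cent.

€6,566.02

Penalty: 12 × 1% × €5,438.55 = €652.63… (below the 22.5% cap of €1,223.67…)
Interest: €5,438.55 × ((1 + 0.007)^12 − 1) = €5,438.55 × 0.0873107… = €474.8434…
Total = €5,438.55 + €652.6260 + €474.8434… = €6,566.02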